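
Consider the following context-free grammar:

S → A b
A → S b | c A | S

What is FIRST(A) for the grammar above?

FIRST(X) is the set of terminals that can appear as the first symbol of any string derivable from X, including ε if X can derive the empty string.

We compute FIRST(A) using the standard algorithm.
FIRST(A) = {c}
FIRST(S) = {c}
Therefore, FIRST(A) = {c}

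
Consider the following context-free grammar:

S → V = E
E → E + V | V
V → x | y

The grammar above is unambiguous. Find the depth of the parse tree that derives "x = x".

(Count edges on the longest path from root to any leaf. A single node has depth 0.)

3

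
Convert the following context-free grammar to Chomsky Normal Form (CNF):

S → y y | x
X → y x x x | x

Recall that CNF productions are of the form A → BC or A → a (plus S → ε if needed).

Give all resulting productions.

TY → y; S → x; TX → x; X → x; S → TY TY; X → TY X0; X0 → TX X1; X1 → TX TX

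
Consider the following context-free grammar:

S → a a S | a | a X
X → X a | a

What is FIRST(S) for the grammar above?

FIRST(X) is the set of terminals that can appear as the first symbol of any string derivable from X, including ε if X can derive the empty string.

We compute FIRST(S) using the standard algorithm.
FIRST(S) = {a}
FIRST(X) = {a}
Therefore, FIRST(S) = {a}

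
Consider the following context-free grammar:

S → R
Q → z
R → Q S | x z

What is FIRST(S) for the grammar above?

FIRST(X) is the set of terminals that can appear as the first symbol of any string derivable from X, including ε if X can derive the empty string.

We compute FIRST(S) using the standard algorithm.
FIRST(Q) = {z}
FIRST(R) = {x, z}
FIRST(S) = {x, z}
Therefore, FIRST(S) = {x, z}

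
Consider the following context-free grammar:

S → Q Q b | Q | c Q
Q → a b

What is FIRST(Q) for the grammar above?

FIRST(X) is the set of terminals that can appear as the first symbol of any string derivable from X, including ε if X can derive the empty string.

We compute FIRST(Q) using the standard algorithm.
FIRST(Q) = {a}
FIRST(S) = {a, c}
Therefore, FIRST(Q) = {a}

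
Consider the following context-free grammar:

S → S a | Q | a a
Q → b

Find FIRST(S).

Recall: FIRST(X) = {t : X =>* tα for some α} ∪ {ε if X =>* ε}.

We compute FIRST(S) using the standard algorithm.
FIRST(Q) = {b}
FIRST(S) = {a, b}
Therefore, FIRST(S) = {a, b}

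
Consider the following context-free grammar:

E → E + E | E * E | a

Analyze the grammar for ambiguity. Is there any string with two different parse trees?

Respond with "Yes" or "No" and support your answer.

Yes - the string 'a * a + a + a' has two distinct parse trees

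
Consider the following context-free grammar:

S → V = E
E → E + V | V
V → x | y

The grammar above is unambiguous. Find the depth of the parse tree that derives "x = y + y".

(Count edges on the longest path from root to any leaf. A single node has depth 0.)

4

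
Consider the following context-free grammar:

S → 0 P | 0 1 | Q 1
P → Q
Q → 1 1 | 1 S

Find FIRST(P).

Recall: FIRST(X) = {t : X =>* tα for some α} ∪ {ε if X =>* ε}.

We compute FIRST(P) using the standard algorithm.
FIRST(P) = {1}
FIRST(Q) = {1}
FIRST(S) = {0, 1}
Therefore, FIRST(P) = {1}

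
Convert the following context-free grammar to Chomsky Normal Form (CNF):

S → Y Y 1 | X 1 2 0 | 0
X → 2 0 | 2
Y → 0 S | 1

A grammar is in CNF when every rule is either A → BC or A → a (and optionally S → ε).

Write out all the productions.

T1 → 1; T2 → 2; T0 → 0; S → 0; X → 2; Y → 1; S → Y X0; X0 → Y T1; S → X X1; X1 → T1 X2; X2 → T2 T0; X → T2 T0; Y → T0 S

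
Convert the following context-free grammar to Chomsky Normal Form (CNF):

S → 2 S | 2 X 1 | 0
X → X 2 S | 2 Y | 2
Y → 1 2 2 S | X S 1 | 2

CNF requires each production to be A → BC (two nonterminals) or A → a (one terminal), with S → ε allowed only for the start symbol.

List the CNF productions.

T2 → 2; T1 → 1; S → 0; X → 2; Y → 2; S → T2 S; S → T2 X0; X0 → X T1; X → X X1; X1 → T2 S; X → T2 Y; Y → T1 X2; X2 → T2 X3; X3 → T2 S; Y → X X4; X4 → S T1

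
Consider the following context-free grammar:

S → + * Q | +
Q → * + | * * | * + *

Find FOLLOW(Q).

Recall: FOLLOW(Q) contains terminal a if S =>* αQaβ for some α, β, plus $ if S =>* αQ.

We compute FOLLOW(Q) using the standard algorithm.
FOLLOW(S) starts with {$}.
FIRST(Q) = {*}
FIRST(S) = {+}
FOLLOW(Q) = {$}
FOLLOW(S) = {$}
Therefore, FOLLOW(Q) = {$}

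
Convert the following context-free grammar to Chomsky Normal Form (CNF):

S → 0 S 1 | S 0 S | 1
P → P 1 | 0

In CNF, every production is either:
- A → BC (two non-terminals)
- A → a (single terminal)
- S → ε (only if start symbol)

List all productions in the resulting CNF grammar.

T0 → 0; T1 → 1; S → 1; P → 0; S → T0 X0; X0 → S T1; S → S X1; X1 → T0 S; P → P T1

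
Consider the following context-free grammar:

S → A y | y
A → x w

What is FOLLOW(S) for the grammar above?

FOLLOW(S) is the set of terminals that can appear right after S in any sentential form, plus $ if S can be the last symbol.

We compute FOLLOW(S) using the standard algorithm.
FOLLOW(S) starts with {$}.
FIRST(A) = {x}
FIRST(S) = {x, y}
FOLLOW(A) = {y}
FOLLOW(S) = {$}
Therefore, FOLLOW(S) = {$}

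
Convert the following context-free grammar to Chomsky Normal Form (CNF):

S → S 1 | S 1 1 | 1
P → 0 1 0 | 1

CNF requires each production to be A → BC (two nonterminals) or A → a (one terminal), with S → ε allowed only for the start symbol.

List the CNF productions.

T1 → 1; S → 1; T0 → 0; P → 1; S → S T1; S → S X0; X0 → T1 T1; P → T0 X1; X1 → T1 T0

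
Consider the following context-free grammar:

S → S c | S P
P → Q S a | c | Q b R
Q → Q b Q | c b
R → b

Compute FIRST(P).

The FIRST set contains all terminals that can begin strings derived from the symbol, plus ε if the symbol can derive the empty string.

We compute FIRST(P) using the standard algorithm.
FIRST(P) = {c}
FIRST(Q) = {c}
FIRST(R) = {b}
FIRST(S) = {}
Therefore, FIRST(P) = {c}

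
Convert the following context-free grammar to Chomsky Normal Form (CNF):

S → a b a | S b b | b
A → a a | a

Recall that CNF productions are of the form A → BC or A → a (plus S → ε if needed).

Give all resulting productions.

TA → a; TB → b; S → b; A → a; S → TA X0; X0 → TB TA; S → S X1; X1 → TB TB; A → TA TA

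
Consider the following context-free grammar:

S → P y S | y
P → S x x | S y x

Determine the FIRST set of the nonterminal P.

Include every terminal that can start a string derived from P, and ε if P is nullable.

We compute FIRST(P) using the standard algorithm.
FIRST(P) = {y}
FIRST(S) = {y}
Therefore, FIRST(P) = {y}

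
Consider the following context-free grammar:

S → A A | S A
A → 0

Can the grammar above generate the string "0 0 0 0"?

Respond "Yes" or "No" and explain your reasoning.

Yes - a valid derivation exists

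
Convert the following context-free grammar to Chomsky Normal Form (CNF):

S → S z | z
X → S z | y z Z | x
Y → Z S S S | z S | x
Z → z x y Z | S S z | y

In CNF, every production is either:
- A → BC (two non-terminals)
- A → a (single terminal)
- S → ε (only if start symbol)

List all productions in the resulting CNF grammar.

TZ → z; S → z; TY → y; X → x; Y → x; TX → x; Z → y; S → S TZ; X → S TZ; X → TY X0; X0 → TZ Z; Y → Z X1; X1 → S X2; X2 → S S; Y → TZ S; Z → TZ X3; X3 → TX X4; X4 → TY Z; Z → S X5; X5 → S TZ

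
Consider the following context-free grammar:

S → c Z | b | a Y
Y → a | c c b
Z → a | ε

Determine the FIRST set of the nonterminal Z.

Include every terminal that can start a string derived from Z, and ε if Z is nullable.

We compute FIRST(Z) using the standard algorithm.
FIRST(S) = {a, b, c}
FIRST(Y) = {a, c}
FIRST(Z) = {a, ε}
Therefore, FIRST(Z) = {a, ε}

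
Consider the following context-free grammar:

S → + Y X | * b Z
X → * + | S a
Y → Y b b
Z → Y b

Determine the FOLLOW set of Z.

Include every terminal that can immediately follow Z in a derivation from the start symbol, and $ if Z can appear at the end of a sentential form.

We compute FOLLOW(Z) using the standard algorithm.
FOLLOW(S) starts with {$}.
FIRST(S) = {*, +}
FIRST(X) = {*, +}
FIRST(Y) = {}
FIRST(Z) = {}
FOLLOW(S) = {$, a}
FOLLOW(X) = {$, a}
FOLLOW(Y) = {*, +, b}
FOLLOW(Z) = {$, a}
Therefore, FOLLOW(Z) = {$, a}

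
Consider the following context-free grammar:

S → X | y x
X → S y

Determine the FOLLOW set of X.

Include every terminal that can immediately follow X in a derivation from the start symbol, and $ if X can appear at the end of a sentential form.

We compute FOLLOW(X) using the standard algorithm.
FOLLOW(S) starts with {$}.
FIRST(S) = {y}
FIRST(X) = {y}
FOLLOW(S) = {$, y}
FOLLOW(X) = {$, y}
Therefore, FOLLOW(X) = {$, y}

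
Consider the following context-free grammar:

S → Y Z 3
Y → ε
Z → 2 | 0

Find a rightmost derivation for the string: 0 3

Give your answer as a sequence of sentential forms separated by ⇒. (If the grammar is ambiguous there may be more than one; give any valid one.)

S ⇒ Y Z 3 ⇒ Y 0 3 ⇒ 0 3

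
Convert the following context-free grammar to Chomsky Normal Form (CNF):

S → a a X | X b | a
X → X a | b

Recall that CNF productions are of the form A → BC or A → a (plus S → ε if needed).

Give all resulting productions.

TA → a; TB → b; S → a; X → b; S → TA X0; X0 → TA X; S → X TB; X → X TA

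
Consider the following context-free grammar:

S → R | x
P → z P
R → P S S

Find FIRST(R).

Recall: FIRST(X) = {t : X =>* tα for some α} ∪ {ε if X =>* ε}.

We compute FIRST(R) using the standard algorithm.
FIRST(P) = {z}
FIRST(R) = {z}
FIRST(S) = {x, z}
Therefore, FIRST(R) = {z}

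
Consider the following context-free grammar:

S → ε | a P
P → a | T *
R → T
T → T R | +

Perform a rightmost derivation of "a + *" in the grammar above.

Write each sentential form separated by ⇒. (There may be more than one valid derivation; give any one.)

S ⇒ a P ⇒ a T * ⇒ a + *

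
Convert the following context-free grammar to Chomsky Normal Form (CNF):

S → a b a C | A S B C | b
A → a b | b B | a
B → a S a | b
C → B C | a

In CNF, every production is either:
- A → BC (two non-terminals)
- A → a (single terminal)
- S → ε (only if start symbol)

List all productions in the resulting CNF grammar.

TA → a; TB → b; S → b; A → a; B → b; C → a; S → TA X0; X0 → TB X1; X1 → TA C; S → A X2; X2 → S X3; X3 → B C; A → TA TB; A → TB B; B → TA X4; X4 → S TA; C → B C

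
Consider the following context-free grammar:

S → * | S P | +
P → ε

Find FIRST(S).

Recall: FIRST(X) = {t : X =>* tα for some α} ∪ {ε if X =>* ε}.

We compute FIRST(S) using the standard algorithm.
FIRST(P) = {ε}
FIRST(S) = {*, +}
Therefore, FIRST(S) = {*, +}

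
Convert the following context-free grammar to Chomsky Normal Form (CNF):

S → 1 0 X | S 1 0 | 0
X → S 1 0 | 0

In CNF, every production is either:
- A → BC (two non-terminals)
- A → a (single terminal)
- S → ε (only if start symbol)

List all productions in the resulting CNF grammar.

T1 → 1; T0 → 0; S → 0; X → 0; S → T1 X0; X0 → T0 X; S → S X1; X1 → T1 T0; X → S X2; X2 → T1 T0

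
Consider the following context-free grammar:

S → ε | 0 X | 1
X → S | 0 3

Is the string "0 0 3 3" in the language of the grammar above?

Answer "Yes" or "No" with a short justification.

No - no valid derivation exists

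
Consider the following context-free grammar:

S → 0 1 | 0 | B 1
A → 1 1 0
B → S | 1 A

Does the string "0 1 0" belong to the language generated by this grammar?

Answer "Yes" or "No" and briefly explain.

No - no valid derivation exists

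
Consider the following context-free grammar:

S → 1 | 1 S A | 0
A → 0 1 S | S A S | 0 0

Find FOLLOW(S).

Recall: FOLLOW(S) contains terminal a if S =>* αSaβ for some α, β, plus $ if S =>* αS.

We compute FOLLOW(S) using the standard algorithm.
FOLLOW(S) starts with {$}.
FIRST(A) = {0, 1}
FIRST(S) = {0, 1}
FOLLOW(A) = {$, 0, 1}
FOLLOW(S) = {$, 0, 1}
Therefore, FOLLOW(S) = {$, 0, 1}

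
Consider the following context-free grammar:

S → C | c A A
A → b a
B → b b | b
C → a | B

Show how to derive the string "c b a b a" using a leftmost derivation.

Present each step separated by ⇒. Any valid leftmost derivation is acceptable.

S ⇒ c A A ⇒ c b a A ⇒ c b a b a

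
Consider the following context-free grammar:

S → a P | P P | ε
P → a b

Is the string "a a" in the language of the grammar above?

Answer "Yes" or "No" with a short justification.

No - no valid derivation exists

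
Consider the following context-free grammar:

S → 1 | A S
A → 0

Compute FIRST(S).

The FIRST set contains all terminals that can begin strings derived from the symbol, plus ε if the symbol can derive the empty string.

We compute FIRST(S) using the standard algorithm.
FIRST(A) = {0}
FIRST(S) = {0, 1}
Therefore, FIRST(S) = {0, 1}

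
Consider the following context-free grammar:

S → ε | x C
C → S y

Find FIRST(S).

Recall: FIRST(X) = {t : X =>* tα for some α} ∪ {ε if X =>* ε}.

We compute FIRST(S) using the standard algorithm.
FIRST(C) = {x, y}
FIRST(S) = {x, ε}
Therefore, FIRST(S) = {x, ε}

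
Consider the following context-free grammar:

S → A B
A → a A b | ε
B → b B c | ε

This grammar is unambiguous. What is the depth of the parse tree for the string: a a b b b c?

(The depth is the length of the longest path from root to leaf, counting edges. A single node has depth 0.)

4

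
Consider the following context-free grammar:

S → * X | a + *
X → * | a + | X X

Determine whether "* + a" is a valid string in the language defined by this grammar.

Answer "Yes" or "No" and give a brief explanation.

No - no valid derivation exists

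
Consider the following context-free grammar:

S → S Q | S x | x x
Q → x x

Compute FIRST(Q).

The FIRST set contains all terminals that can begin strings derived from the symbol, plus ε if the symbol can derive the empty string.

We compute FIRST(Q) using the standard algorithm.
FIRST(Q) = {x}
FIRST(S) = {x}
Therefore, FIRST(Q) = {x}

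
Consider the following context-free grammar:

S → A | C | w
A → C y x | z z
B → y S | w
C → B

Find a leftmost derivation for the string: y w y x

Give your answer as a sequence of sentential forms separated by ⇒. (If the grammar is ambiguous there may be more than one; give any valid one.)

S ⇒ C ⇒ B ⇒ y S ⇒ y A ⇒ y C y x ⇒ y B y x ⇒ y w y x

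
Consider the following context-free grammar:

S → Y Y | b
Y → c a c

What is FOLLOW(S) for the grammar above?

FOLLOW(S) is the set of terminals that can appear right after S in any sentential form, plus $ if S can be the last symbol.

We compute FOLLOW(S) using the standard algorithm.
FOLLOW(S) starts with {$}.
FIRST(S) = {b, c}
FIRST(Y) = {c}
FOLLOW(S) = {$}
FOLLOW(Y) = {$, c}
Therefore, FOLLOW(S) = {$}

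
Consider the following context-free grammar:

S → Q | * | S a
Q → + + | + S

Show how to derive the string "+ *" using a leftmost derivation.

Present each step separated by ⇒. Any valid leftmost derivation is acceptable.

S ⇒ Q ⇒ + S ⇒ + *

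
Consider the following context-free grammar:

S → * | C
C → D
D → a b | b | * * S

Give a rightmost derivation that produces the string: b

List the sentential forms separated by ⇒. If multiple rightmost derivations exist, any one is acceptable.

S ⇒ C ⇒ D ⇒ b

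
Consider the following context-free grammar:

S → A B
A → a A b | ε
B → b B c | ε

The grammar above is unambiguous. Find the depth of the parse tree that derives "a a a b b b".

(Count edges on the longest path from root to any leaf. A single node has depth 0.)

5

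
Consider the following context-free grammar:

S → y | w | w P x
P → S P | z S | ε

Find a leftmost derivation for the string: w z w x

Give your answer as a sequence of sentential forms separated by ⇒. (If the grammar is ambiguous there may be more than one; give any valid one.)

S ⇒ w P x ⇒ w z S x ⇒ w z w x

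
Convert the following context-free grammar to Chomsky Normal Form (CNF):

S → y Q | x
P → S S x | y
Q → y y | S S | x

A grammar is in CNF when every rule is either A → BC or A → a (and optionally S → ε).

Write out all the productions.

TY → y; S → x; TX → x; P → y; Q → x; S → TY Q; P → S X0; X0 → S TX; Q → TY TY; Q → S S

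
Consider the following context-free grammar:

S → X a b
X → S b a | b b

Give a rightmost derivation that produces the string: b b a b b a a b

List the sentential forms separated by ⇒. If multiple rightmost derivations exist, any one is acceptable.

S ⇒ X a b ⇒ S b a a b ⇒ X a b b a a b ⇒ b b a b b a a b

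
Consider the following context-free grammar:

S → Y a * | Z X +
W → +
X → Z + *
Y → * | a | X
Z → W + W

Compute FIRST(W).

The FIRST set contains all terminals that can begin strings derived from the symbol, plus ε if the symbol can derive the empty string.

We compute FIRST(W) using the standard algorithm.
FIRST(S) = {*, +, a}
FIRST(W) = {+}
FIRST(X) = {+}
FIRST(Y) = {*, +, a}
FIRST(Z) = {+}
Therefore, FIRST(W) = {+}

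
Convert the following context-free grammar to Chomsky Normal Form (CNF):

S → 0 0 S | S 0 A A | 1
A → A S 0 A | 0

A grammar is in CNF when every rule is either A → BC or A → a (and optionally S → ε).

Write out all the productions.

T0 → 0; S → 1; A → 0; S → T0 X0; X0 → T0 S; S → S X1; X1 → T0 X2; X2 → A A; A → A X3; X3 → S X4; X4 → T0 A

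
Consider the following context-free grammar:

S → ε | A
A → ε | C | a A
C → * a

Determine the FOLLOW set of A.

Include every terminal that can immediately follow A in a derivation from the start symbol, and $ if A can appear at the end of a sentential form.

We compute FOLLOW(A) using the standard algorithm.
FOLLOW(S) starts with {$}.
FIRST(A) = {*, a, ε}
FIRST(C) = {*}
FIRST(S) = {*, a, ε}
FOLLOW(A) = {$}
FOLLOW(C) = {$}
FOLLOW(S) = {$}
Therefore, FOLLOW(A) = {$}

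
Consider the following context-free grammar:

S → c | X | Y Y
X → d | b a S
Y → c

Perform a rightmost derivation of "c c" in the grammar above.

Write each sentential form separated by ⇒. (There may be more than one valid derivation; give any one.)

S ⇒ Y Y ⇒ Y c ⇒ c c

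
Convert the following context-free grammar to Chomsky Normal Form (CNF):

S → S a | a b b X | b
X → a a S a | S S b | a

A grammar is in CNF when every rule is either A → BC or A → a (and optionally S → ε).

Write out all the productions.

TA → a; TB → b; S → b; X → a; S → S TA; S → TA X0; X0 → TB X1; X1 → TB X; X → TA X2; X2 → TA X3; X3 → S TA; X → S X4; X4 → S TB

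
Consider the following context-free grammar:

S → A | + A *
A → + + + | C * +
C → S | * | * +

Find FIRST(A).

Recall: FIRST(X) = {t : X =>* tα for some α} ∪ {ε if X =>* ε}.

We compute FIRST(A) using the standard algorithm.
FIRST(A) = {*, +}
FIRST(C) = {*, +}
FIRST(S) = {*, +}
Therefore, FIRST(A) = {*, +}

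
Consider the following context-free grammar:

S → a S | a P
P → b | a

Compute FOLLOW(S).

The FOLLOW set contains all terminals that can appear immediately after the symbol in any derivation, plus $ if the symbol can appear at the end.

We compute FOLLOW(S) using the standard algorithm.
FOLLOW(S) starts with {$}.
FIRST(P) = {a, b}
FIRST(S) = {a}
FOLLOW(P) = {$}
FOLLOW(S) = {$}
Therefore, FOLLOW(S) = {$}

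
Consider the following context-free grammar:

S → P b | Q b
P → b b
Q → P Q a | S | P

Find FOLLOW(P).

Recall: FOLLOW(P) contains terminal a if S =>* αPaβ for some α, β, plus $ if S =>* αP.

We compute FOLLOW(P) using the standard algorithm.
FOLLOW(S) starts with {$}.
FIRST(P) = {b}
FIRST(Q) = {b}
FIRST(S) = {b}
FOLLOW(P) = {a, b}
FOLLOW(Q) = {a, b}
FOLLOW(S) = {$, a, b}
Therefore, FOLLOW(P) = {a, b}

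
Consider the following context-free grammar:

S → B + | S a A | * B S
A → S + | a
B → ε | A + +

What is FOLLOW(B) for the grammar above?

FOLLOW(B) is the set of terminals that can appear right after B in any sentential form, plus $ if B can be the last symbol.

We compute FOLLOW(B) using the standard algorithm.
FOLLOW(S) starts with {$}.
FIRST(A) = {*, +, a}
FIRST(B) = {*, +, a, ε}
FIRST(S) = {*, +, a}
FOLLOW(A) = {$, +, a}
FOLLOW(B) = {*, +, a}
FOLLOW(S) = {$, +, a}
Therefore, FOLLOW(B) = {*, +, a}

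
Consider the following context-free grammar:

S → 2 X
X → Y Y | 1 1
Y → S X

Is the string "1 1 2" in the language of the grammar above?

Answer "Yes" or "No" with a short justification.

No - no valid derivation exists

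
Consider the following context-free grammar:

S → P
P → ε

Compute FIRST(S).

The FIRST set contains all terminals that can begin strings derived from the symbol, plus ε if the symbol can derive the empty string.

We compute FIRST(S) using the standard algorithm.
FIRST(P) = {ε}
FIRST(S) = {ε}
Therefore, FIRST(S) = {ε}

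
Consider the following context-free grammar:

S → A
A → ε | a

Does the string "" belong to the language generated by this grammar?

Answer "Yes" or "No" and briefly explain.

Yes - a valid derivation exists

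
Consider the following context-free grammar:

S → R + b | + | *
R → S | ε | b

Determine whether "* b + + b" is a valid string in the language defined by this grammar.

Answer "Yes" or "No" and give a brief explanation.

No - no valid derivation exists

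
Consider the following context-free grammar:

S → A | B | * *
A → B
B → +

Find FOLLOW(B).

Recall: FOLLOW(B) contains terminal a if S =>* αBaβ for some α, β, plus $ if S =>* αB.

We compute FOLLOW(B) using the standard algorithm.
FOLLOW(S) starts with {$}.
FIRST(A) = {+}
FIRST(B) = {+}
FIRST(S) = {*, +}
FOLLOW(A) = {$}
FOLLOW(B) = {$}
FOLLOW(S) = {$}
Therefore, FOLLOW(B) = {$}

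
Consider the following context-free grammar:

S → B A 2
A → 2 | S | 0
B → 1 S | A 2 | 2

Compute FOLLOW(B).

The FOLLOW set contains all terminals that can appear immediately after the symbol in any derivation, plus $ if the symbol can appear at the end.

We compute FOLLOW(B) using the standard algorithm.
FOLLOW(S) starts with {$}.
FIRST(A) = {0, 1, 2}
FIRST(B) = {0, 1, 2}
FIRST(S) = {0, 1, 2}
FOLLOW(A) = {2}
FOLLOW(B) = {0, 1, 2}
FOLLOW(S) = {$, 0, 1, 2}
Therefore, FOLLOW(B) = {0, 1, 2}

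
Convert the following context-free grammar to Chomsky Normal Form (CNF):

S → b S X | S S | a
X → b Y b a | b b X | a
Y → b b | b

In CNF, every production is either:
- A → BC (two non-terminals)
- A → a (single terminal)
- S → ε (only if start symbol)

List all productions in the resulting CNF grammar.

TB → b; S → a; TA → a; X → a; Y → b; S → TB X0; X0 → S X; S → S S; X → TB X1; X1 → Y X2; X2 → TB TA; X → TB X3; X3 → TB X; Y → TB TB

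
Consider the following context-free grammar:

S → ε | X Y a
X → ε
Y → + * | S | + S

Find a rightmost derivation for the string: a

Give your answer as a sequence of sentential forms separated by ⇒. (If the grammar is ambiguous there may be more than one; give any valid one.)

S ⇒ X Y a ⇒ X S a ⇒ X a ⇒ a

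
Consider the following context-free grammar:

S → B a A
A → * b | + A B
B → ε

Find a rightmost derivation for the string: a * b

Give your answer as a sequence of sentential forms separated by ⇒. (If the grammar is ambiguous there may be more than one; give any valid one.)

S ⇒ B a A ⇒ B a * b ⇒ a * b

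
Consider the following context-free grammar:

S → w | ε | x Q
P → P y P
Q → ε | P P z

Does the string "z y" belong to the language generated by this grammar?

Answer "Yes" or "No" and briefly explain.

No - no valid derivation exists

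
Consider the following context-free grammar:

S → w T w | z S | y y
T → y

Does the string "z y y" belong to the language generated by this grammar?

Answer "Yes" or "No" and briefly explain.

Yes - a valid derivation exists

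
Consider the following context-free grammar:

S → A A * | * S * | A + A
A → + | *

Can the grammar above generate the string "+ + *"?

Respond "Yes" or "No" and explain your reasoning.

Yes - a valid derivation exists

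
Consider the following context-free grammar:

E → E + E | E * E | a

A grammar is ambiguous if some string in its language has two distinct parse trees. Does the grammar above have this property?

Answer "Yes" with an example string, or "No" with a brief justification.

Yes - the string 'a + a + a' has two distinct parse trees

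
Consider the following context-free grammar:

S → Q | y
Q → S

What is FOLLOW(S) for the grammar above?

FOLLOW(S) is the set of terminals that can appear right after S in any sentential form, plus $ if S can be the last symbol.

We compute FOLLOW(S) using the standard algorithm.
FOLLOW(S) starts with {$}.
FIRST(Q) = {y}
FIRST(S) = {y}
FOLLOW(Q) = {$}
FOLLOW(S) = {$}
Therefore, FOLLOW(S) = {$}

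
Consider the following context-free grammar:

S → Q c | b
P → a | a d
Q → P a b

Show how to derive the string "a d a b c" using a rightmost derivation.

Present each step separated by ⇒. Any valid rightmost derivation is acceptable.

S ⇒ Q c ⇒ P a b c ⇒ a d a b c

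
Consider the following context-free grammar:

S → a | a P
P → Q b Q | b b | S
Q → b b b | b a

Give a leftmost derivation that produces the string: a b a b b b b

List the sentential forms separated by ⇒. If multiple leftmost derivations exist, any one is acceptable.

S ⇒ a P ⇒ a Q b Q ⇒ a b a b Q ⇒ a b a b b b b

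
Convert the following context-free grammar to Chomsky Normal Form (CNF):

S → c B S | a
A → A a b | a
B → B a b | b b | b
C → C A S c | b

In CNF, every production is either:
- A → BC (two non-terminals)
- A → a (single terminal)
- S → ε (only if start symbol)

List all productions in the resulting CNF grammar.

TC → c; S → a; TA → a; TB → b; A → a; B → b; C → b; S → TC X0; X0 → B S; A → A X1; X1 → TA TB; B → B X2; X2 → TA TB; B → TB TB; C → C X3; X3 → A X4; X4 → S TC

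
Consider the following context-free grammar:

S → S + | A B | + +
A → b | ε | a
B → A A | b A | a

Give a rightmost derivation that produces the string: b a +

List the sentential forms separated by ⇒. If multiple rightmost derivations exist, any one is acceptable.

S ⇒ S + ⇒ A B + ⇒ A a + ⇒ b a +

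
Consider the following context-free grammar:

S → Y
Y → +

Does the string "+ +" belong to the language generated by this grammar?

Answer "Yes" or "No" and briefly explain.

No - no valid derivation exists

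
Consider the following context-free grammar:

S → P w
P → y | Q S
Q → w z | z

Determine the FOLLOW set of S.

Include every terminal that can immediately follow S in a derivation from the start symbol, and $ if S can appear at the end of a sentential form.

We compute FOLLOW(S) using the standard algorithm.
FOLLOW(S) starts with {$}.
FIRST(P) = {w, y, z}
FIRST(Q) = {w, z}
FIRST(S) = {w, y, z}
FOLLOW(P) = {w}
FOLLOW(Q) = {w, y, z}
FOLLOW(S) = {$, w}
Therefore, FOLLOW(S) = {$, w}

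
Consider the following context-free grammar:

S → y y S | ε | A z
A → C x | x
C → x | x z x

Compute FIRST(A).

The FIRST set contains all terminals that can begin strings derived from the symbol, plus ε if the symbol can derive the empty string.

We compute FIRST(A) using the standard algorithm.
FIRST(A) = {x}
FIRST(C) = {x}
FIRST(S) = {x, y, ε}
Therefore, FIRST(A) = {x}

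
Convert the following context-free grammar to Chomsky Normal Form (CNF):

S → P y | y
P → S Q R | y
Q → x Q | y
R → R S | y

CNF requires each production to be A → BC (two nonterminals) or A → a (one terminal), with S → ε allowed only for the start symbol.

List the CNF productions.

TY → y; S → y; P → y; TX → x; Q → y; R → y; S → P TY; P → S X0; X0 → Q R; Q → TX Q; R → R S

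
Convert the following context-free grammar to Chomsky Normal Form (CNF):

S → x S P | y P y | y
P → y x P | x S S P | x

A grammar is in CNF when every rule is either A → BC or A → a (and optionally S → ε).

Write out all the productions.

TX → x; TY → y; S → y; P → x; S → TX X0; X0 → S P; S → TY X1; X1 → P TY; P → TY X2; X2 → TX P; P → TX X3; X3 → S X4; X4 → S P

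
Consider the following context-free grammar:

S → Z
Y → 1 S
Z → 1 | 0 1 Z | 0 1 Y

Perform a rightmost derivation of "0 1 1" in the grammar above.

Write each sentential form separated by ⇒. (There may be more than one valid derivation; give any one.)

S ⇒ Z ⇒ 0 1 Z ⇒ 0 1 1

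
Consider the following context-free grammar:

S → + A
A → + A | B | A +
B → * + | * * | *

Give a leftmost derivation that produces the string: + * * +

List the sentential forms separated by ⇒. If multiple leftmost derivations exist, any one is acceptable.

S ⇒ + A ⇒ + A + ⇒ + B + ⇒ + * * +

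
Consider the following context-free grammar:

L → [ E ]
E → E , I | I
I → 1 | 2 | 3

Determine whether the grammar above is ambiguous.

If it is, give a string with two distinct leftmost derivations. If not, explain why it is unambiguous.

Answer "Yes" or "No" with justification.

No - the grammar is unambiguous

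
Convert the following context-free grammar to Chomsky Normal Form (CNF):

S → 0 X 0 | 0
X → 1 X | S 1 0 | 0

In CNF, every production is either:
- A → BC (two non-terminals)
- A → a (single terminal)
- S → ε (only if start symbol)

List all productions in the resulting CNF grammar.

T0 → 0; S → 0; T1 → 1; X → 0; S → T0 X0; X0 → X T0; X → T1 X; X → S X1; X1 → T1 T0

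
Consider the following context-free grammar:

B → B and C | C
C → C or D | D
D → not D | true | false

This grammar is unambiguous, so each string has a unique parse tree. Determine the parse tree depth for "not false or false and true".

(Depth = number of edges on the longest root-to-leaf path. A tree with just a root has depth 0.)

6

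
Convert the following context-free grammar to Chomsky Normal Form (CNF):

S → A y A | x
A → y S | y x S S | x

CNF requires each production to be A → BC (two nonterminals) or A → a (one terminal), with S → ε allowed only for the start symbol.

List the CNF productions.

TY → y; S → x; TX → x; A → x; S → A X0; X0 → TY A; A → TY S; A → TY X1; X1 → TX X2; X2 → S S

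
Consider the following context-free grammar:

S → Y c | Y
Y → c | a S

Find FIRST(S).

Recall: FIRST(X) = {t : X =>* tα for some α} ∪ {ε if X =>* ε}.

We compute FIRST(S) using the standard algorithm.
FIRST(S) = {a, c}
FIRST(Y) = {a, c}
Therefore, FIRST(S) = {a, c}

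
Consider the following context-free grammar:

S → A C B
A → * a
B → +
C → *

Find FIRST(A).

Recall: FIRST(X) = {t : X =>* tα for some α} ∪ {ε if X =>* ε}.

We compute FIRST(A) using the standard algorithm.
FIRST(A) = {*}
FIRST(B) = {+}
FIRST(C) = {*}
FIRST(S) = {*}
Therefore, FIRST(A) = {*}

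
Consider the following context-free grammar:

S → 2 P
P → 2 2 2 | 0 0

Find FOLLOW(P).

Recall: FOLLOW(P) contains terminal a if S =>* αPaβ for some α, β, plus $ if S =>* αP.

We compute FOLLOW(P) using the standard algorithm.
FOLLOW(S) starts with {$}.
FIRST(P) = {0, 2}
FIRST(S) = {2}
FOLLOW(P) = {$}
FOLLOW(S) = {$}
Therefore, FOLLOW(P) = {$}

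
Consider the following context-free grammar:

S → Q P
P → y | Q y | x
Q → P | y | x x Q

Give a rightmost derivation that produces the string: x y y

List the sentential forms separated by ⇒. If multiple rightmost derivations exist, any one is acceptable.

S ⇒ Q P ⇒ Q Q y ⇒ Q y y ⇒ P y y ⇒ x y y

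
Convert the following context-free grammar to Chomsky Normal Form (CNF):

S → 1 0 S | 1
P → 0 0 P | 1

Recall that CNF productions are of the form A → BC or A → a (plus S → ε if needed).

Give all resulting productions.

T1 → 1; T0 → 0; S → 1; P → 1; S → T1 X0; X0 → T0 S; P → T0 X1; X1 → T0 P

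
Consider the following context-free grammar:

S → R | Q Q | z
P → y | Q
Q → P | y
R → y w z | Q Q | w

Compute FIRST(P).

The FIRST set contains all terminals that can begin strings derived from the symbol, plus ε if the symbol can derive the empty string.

We compute FIRST(P) using the standard algorithm.
FIRST(P) = {y}
FIRST(Q) = {y}
FIRST(R) = {w, y}
FIRST(S) = {w, y, z}
Therefore, FIRST(P) = {y}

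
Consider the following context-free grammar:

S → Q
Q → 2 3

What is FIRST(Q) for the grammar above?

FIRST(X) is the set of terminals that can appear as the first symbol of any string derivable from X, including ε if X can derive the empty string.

We compute FIRST(Q) using the standard algorithm.
FIRST(Q) = {2}
FIRST(S) = {2}
Therefore, FIRST(Q) = {2}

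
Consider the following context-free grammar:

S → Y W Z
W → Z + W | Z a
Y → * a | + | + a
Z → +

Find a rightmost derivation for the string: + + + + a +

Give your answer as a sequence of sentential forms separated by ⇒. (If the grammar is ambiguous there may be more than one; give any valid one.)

S ⇒ Y W Z ⇒ Y W + ⇒ Y Z + W + ⇒ Y Z + Z a + ⇒ Y Z + + a + ⇒ Y + + + a + ⇒ + + + + a +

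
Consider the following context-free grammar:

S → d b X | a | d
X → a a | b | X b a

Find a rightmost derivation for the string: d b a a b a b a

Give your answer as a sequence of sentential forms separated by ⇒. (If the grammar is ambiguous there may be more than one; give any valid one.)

S ⇒ d b X ⇒ d b X b a ⇒ d b X b a b a ⇒ d b a a b a b a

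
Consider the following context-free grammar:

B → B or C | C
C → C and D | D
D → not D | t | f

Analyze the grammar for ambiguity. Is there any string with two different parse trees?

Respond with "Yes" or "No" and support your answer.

No - the grammar is unambiguous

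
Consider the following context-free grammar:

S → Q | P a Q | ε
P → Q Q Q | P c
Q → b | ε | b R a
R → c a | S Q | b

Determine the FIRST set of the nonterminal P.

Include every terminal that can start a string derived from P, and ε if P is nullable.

We compute FIRST(P) using the standard algorithm.
FIRST(P) = {b, c, ε}
FIRST(Q) = {b, ε}
FIRST(R) = {a, b, c, ε}
FIRST(S) = {a, b, c, ε}
Therefore, FIRST(P) = {b, c, ε}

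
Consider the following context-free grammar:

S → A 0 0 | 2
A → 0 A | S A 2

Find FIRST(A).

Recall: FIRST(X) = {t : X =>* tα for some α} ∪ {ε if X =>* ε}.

We compute FIRST(A) using the standard algorithm.
FIRST(A) = {0, 2}
FIRST(S) = {0, 2}
Therefore, FIRST(A) = {0, 2}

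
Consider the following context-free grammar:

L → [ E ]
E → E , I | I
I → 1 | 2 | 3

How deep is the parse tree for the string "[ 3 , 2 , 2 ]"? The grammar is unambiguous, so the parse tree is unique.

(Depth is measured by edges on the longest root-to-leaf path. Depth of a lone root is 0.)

5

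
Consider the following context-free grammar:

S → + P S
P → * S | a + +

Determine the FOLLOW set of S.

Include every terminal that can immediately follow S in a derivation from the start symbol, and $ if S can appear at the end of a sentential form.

We compute FOLLOW(S) using the standard algorithm.
FOLLOW(S) starts with {$}.
FIRST(P) = {*, a}
FIRST(S) = {+}
FOLLOW(P) = {+}
FOLLOW(S) = {$, +}
Therefore, FOLLOW(S) = {$, +}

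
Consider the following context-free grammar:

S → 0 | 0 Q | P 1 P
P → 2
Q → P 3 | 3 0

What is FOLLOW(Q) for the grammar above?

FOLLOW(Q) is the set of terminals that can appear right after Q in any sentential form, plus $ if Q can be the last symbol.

We compute FOLLOW(Q) using the standard algorithm.
FOLLOW(S) starts with {$}.
FIRST(P) = {2}
FIRST(Q) = {2, 3}
FIRST(S) = {0, 2}
FOLLOW(P) = {$, 1, 3}
FOLLOW(Q) = {$}
FOLLOW(S) = {$}
Therefore, FOLLOW(Q) = {$}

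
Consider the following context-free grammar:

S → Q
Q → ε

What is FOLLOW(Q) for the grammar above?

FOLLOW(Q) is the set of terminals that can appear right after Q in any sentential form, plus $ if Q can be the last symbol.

We compute FOLLOW(Q) using the standard algorithm.
FOLLOW(S) starts with {$}.
FIRST(Q) = {ε}
FIRST(S) = {ε}
FOLLOW(Q) = {$}
FOLLOW(S) = {$}
Therefore, FOLLOW(Q) = {$}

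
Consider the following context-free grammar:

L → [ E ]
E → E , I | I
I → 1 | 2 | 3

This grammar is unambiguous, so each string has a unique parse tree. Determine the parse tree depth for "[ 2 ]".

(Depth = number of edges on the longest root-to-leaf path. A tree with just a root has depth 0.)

3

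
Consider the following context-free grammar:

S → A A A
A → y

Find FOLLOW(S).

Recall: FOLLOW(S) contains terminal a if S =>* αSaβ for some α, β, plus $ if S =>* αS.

We compute FOLLOW(S) using the standard algorithm.
FOLLOW(S) starts with {$}.
FIRST(A) = {y}
FIRST(S) = {y}
FOLLOW(A) = {$, y}
FOLLOW(S) = {$}
Therefore, FOLLOW(S) = {$}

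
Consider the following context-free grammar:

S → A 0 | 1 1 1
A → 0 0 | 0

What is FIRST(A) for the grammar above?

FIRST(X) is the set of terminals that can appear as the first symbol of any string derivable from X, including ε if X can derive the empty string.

We compute FIRST(A) using the standard algorithm.
FIRST(A) = {0}
FIRST(S) = {0, 1}
Therefore, FIRST(A) = {0}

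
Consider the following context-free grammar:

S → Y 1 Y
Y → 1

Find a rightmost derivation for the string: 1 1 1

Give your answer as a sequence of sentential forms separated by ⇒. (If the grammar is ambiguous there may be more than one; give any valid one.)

S ⇒ Y 1 Y ⇒ Y 1 1 ⇒ 1 1 1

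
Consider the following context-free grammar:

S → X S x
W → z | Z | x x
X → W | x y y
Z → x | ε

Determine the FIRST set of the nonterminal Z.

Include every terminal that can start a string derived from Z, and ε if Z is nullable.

We compute FIRST(Z) using the standard algorithm.
FIRST(S) = {x, z}
FIRST(W) = {x, z, ε}
FIRST(X) = {x, z, ε}
FIRST(Z) = {x, ε}
Therefore, FIRST(Z) = {x, ε}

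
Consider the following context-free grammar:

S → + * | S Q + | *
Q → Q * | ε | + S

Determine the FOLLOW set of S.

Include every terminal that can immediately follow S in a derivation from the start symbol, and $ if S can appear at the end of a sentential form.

We compute FOLLOW(S) using the standard algorithm.
FOLLOW(S) starts with {$}.
FIRST(Q) = {*, +, ε}
FIRST(S) = {*, +}
FOLLOW(Q) = {*, +}
FOLLOW(S) = {$, *, +}
Therefore, FOLLOW(S) = {$, *, +}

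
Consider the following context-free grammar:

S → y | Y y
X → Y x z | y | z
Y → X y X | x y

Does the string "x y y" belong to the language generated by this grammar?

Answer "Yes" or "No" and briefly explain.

Yes - a valid derivation exists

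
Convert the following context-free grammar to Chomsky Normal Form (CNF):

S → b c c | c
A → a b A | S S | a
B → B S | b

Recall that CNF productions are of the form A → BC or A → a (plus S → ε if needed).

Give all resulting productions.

TB → b; TC → c; S → c; TA → a; A → a; B → b; S → TB X0; X0 → TC TC; A → TA X1; X1 → TB A; A → S S; B → B S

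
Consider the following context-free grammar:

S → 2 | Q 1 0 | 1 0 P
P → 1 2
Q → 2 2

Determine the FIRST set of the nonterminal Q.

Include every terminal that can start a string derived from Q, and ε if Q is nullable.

We compute FIRST(Q) using the standard algorithm.
FIRST(P) = {1}
FIRST(Q) = {2}
FIRST(S) = {1, 2}
Therefore, FIRST(Q) = {2}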